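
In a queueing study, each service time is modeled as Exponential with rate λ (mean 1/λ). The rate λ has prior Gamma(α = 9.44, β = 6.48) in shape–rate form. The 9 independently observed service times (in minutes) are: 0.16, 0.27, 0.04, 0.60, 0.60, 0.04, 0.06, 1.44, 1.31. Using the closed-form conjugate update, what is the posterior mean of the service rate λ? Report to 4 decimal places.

1.6764

With a Gamma(shape α, rate β) prior on the exponential rate λ, the posterior after n observations with total T = Σxᵢ is Gamma(α+n, β+T).
Sum of observations T = 4.52 minutes; n = 9.
Posterior: Gamma(9.44+9, 6.48+4.52) = Gamma(18.44, 11.00).
Posterior mean of λ = α/β = 18.44/11.00 = 1.6764.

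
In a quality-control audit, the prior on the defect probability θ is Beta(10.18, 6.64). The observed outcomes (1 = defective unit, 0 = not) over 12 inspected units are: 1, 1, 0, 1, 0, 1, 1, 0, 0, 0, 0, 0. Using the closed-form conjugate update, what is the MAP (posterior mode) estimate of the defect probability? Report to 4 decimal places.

The Beta prior is conjugate to a Binomial/Bernoulli likelihood; the update adds successes to α and failures to β.
Posterior: Beta(α+k, β+n−k) = Beta(10.18+5, 6.64+7) = Beta(15.18, 13.64).
Mode of Beta(a,b) for a,b>1 is (a−1)/(a+b−2) = 14.18/26.82 = 0.5287.

0.5287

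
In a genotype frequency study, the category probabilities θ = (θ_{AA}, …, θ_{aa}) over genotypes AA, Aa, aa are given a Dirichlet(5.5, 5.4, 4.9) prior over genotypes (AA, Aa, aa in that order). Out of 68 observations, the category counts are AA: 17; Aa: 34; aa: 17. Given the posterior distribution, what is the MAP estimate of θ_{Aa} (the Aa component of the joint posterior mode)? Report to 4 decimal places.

The Dirichlet prior is conjugate to the Multinomial likelihood: each posterior αⱼ = prior αⱼ + observed count nⱼ.
Posterior concentration: (22.5, 39.4, 21.9), total = 83.8.
Joint mode component: (α_{Aa}−1)/(Σα−K) = 38.4/80.8 = 0.4752.

0.4752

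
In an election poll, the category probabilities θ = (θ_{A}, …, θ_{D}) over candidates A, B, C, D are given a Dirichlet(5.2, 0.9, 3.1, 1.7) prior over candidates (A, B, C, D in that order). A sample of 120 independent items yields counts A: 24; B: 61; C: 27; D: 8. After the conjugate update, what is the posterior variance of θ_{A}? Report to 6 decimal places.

0.001314

The Dirichlet prior is conjugate to the Multinomial likelihood: each posterior αⱼ = prior αⱼ + observed count nⱼ.
Posterior concentration: (29.2, 61.9, 30.1, 9.7), total = 130.9.
Var[θ_j] = α_j(Σα−α_j)/((Σα)²(Σα+1)) = 29.2·101.7/(130.9²·131.9) = 0.001314.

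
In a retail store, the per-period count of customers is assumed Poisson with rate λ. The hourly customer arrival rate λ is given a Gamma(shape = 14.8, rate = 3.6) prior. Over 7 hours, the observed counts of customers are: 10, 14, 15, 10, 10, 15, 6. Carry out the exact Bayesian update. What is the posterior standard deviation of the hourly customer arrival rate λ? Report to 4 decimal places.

0.9185

With a Gamma(shape α, rate β) prior, the Poisson likelihood is conjugate: the posterior is Gamma(α + ΣXᵢ, β + n).
Sum of counts S = 80 over n = 7 hours.
Posterior: Gamma(α+S, β+n) = Gamma(14.8+80, 3.6+7) = Gamma(94.8, 10.6).
SD = √α/β = √94.8/10.6 = 0.9185.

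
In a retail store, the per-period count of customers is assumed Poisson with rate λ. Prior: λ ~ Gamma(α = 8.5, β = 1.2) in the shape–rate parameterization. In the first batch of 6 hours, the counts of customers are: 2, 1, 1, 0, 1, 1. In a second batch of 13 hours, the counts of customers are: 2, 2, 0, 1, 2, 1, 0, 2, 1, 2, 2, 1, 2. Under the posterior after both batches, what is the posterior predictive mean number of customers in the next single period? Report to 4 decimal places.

With a Gamma(shape α, rate β) prior, the Poisson likelihood is conjugate: the posterior is Gamma(α + ΣXᵢ, β + n).
Batch 1: sum of counts S = 6 over n = 6 hours.
After batch 1: Gamma(α+S, β+n) = Gamma(8.5+6, 1.2+6) = Gamma(14.5, 7.2).
Batch 2: sum of counts S = 18 over n = 13 hours.
After batch 2: Gamma(α+S, β+n) = Gamma(14.5+18, 7.2+13) = Gamma(32.5, 20.2).
The predictive distribution for one future period is NegBinom with mean α/β = 1.6089.

1.6089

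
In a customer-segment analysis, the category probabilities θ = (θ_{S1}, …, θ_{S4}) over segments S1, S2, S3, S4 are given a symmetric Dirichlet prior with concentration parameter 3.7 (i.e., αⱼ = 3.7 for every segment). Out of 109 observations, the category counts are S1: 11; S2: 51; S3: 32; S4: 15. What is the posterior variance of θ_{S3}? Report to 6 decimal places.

The Dirichlet prior is conjugate to the Multinomial likelihood: each posterior αⱼ = prior αⱼ + observed count nⱼ.
Posterior concentration: (14.7, 54.7, 35.7, 18.7), total = 123.8.
Var[θ_j] = α_j(Σα−α_j)/((Σα)²(Σα+1)) = 35.7·88.1/(123.8²·124.8) = 0.001644.

0.001644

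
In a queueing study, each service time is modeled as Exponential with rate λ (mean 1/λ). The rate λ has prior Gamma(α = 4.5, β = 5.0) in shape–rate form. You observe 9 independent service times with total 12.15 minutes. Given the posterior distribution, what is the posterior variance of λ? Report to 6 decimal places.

0.045899

With a Gamma(shape α, rate β) prior on the exponential rate λ, the posterior after n observations with total T = Σxᵢ is Gamma(α+n, β+T).
Posterior: Gamma(4.5+9, 5.0+12.15) = Gamma(13.5, 17.15).
Var = α/β² = 0.045899.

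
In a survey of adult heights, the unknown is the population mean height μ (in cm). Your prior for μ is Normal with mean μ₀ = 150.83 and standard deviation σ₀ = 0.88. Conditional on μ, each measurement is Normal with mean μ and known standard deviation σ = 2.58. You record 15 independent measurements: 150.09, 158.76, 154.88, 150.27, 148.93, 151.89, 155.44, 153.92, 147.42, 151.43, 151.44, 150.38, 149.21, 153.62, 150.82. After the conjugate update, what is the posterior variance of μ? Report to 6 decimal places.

For Normal data with known variance σ², a Normal(μ₀, σ₀²) prior on μ is conjugate. Posterior precision = 1/σ₀² + n/σ²; posterior mean is the precision-weighted average of μ₀ and x̄.
σ₀² = 0.88² = 0.7744, σ² = 2.58² = 6.6564; σ² + n·σ₀² = 6.6564 + 15·0.7744 = 18.2724.
Posterior precision = 1/σ₀² + n/σ² = 1/0.7744 + 15/6.6564 = (σ² + n·σ₀²)/(σ₀²σ²) = 18.2724/(0.7744·6.6564); posterior variance σₙ² = σ₀²σ²/(σ² + n·σ₀²) = 0.7744·6.6564/18.2724 = 0.282104.

0.282104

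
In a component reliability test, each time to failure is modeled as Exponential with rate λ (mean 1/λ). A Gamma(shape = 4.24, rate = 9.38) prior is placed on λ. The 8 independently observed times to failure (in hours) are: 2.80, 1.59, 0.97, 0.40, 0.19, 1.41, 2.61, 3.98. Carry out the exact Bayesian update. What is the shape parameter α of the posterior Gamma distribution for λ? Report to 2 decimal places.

With a Gamma(shape α, rate β) prior on the exponential rate λ, the posterior after n observations with total T = Σxᵢ is Gamma(α+n, β+T).
Sum of observations T = 13.95 hours; n = 8.
Posterior: Gamma(4.24+8, 9.38+13.95) = Gamma(12.24, 23.33).
Posterior α = 12.24.

12.24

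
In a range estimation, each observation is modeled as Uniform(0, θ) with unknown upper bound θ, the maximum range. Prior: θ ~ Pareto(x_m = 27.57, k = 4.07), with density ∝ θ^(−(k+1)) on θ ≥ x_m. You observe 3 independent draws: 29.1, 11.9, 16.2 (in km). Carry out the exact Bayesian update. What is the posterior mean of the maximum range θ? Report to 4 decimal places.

33.8941

A Pareto(scale x_m, shape k) prior on the upper bound θ of Uniform(0, θ) is conjugate: posterior is Pareto(max(x_m, max xᵢ), k + n).
Sample maximum = 29.1; prior scale x_m = 27.57 → posterior scale = max = 29.10.
Posterior shape = 4.07 + 3 = 7.07.
E[θ|data] = k·x_m/(k−1) = 7.07·29.10/6.07 = 33.8941.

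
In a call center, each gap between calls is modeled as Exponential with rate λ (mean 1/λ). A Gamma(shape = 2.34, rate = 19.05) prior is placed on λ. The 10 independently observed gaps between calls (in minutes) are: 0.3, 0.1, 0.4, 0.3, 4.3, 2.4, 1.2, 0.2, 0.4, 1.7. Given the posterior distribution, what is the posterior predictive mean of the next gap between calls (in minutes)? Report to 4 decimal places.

2.6764

With a Gamma(shape α, rate β) prior on the exponential rate λ, the posterior after n observations with total T = Σxᵢ is Gamma(α+n, β+T).
Sum of observations T = 11.3 minutes; n = 10.
Posterior: Gamma(2.34+10, 19.05+11.3) = Gamma(12.34, 30.35).
The predictive distribution for the next observation is Lomax; its mean is β/(α−1) = 30.35/11.34 = 2.6764.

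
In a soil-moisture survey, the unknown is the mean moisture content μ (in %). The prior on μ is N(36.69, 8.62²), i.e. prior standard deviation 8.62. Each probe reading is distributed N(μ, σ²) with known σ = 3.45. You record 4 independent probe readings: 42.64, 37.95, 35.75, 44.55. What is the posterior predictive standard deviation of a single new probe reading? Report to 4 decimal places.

For Normal data with known variance σ², a Normal(μ₀, σ₀²) prior on μ is conjugate. Posterior precision = 1/σ₀² + n/σ²; posterior mean is the precision-weighted average of μ₀ and x̄.
σ₀² = 8.62² = 74.3044, σ² = 3.45² = 11.9025; σ² + n·σ₀² = 11.9025 + 4·74.3044 = 309.1201.
Posterior precision = 1/σ₀² + n/σ² = 1/74.3044 + 4/11.9025 = (σ² + n·σ₀²)/(σ₀²σ²) = 309.1201/(74.3044·11.9025); posterior variance σₙ² = σ₀²σ²/(σ² + n·σ₀²) = 74.3044·11.9025/309.1201 = 2.861050.
Predictive variance for one new observation = σₙ² + σ² = 74.3044·11.9025/309.1201 + 11.9025 = σ²·(σ₀² + 309.1201)/309.1201 = 11.9025·383.4245/309.1201 = 14.763550; SD = √(11.9025·383.4245/309.1201) = 3.8423.

3.8423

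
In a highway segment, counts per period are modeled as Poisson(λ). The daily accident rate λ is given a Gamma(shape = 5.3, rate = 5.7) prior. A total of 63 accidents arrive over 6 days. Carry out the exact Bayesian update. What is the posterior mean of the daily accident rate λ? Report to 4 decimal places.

With a Gamma(shape α, rate β) prior, the Poisson likelihood is conjugate: the posterior is Gamma(α + ΣXᵢ, β + n).
Posterior: Gamma(α+S, β+n) = Gamma(5.3+63, 5.7+6) = Gamma(68.3, 11.7).
Posterior mean = α/β = 68.3/11.7 = 5.8376.

5.8376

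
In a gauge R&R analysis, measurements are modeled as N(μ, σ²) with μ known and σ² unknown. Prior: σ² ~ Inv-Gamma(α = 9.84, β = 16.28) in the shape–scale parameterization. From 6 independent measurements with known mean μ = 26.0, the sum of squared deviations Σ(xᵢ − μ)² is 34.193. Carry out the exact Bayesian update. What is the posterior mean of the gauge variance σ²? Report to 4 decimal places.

With known mean μ and an Inverse-Gamma(α, β) prior on σ², the Normal likelihood is conjugate: posterior is Inv-Gamma(α + n/2, β + Σ(xᵢ−μ)²/2).
Posterior: Inv-Gamma(9.84 + 6/2, 16.28 + 34.193/2) = Inv-Gamma(12.84, 33.3765).
E[σ²|data] = β/(α−1) = 33.3765/11.84 = 2.8190.

2.8190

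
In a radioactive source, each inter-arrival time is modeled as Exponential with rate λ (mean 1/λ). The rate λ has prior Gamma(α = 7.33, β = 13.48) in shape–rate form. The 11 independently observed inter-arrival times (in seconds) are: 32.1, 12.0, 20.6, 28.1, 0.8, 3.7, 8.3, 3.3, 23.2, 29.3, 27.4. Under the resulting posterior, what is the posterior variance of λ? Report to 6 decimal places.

With a Gamma(shape α, rate β) prior on the exponential rate λ, the posterior after n observations with total T = Σxᵢ is Gamma(α+n, β+T).
Sum of observations T = 188.8 seconds; n = 11.
Posterior: Gamma(7.33+11, 13.48+188.8) = Gamma(18.33, 202.28).
Var = α/β² = 0.000448.

0.000448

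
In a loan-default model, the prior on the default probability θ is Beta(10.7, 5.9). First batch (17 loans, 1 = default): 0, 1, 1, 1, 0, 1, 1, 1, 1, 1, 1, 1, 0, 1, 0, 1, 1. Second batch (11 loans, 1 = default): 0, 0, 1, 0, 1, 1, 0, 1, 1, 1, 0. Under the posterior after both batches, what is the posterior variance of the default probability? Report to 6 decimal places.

The Beta prior is conjugate to a Binomial/Bernoulli likelihood; the update adds successes to α and failures to β.
After batch 1: Beta(10.7+13, 5.9+4) = Beta(23.7, 9.9).
After batch 2: Beta(23.7+6, 9.9+5) = Beta(29.7, 14.9).
Var = αβ/((α+β)²(α+β+1)) = 29.7·14.9/(44.6²·45.6) = 0.004879.

0.004879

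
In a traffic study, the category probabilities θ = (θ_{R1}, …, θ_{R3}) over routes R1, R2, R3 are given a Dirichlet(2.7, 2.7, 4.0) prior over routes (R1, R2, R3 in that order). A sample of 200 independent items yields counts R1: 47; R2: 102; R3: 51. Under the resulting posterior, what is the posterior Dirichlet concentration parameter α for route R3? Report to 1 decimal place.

The Dirichlet prior is conjugate to the Multinomial likelihood: each posterior αⱼ = prior αⱼ + observed count nⱼ.
Posterior concentration: (49.7, 104.7, 55.0), total = 209.4.
α_{R3} = 4.0 + 51 = 55.0.

55.0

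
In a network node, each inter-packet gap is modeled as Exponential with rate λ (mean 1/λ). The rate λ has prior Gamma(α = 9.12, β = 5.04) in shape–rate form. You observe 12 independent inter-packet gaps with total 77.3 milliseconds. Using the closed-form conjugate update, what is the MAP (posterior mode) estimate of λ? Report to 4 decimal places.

With a Gamma(shape α, rate β) prior on the exponential rate λ, the posterior after n observations with total T = Σxᵢ is Gamma(α+n, β+T).
Posterior: Gamma(9.12+12, 5.04+77.3) = Gamma(21.12, 82.34).
Mode = (α−1)/β = 0.2444.

0.2444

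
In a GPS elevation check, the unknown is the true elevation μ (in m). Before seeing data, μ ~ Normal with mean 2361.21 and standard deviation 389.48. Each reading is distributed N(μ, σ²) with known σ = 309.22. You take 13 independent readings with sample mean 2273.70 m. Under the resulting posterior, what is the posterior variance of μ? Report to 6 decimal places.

For Normal data with known variance σ², a Normal(μ₀, σ₀²) prior on μ is conjugate. Posterior precision = 1/σ₀² + n/σ²; posterior mean is the precision-weighted average of μ₀ and x̄.
σ₀² = 389.48² = 151694.6704, σ² = 309.22² = 95617.0084; σ² + n·σ₀² = 95617.0084 + 13·151694.6704 = 2067647.7236.
Posterior precision = 1/σ₀² + n/σ² = 1/151694.6704 + 13/95617.0084 = (σ² + n·σ₀²)/(σ₀²σ²) = 2067647.7236/(151694.6704·95617.0084); posterior variance σₙ² = σ₀²σ²/(σ² + n·σ₀²) = 151694.6704·95617.0084/2067647.7236 = 7015.020213.

7015.020213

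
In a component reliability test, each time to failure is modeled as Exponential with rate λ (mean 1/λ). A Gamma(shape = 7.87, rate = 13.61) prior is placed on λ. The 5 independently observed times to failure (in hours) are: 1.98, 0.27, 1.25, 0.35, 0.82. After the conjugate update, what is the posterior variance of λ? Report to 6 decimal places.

0.038515

With a Gamma(shape α, rate β) prior on the exponential rate λ, the posterior after n observations with total T = Σxᵢ is Gamma(α+n, β+T).
Sum of observations T = 4.67 hours; n = 5.
Posterior: Gamma(7.87+5, 13.61+4.67) = Gamma(12.87, 18.28).
Var = α/β² = 0.038515.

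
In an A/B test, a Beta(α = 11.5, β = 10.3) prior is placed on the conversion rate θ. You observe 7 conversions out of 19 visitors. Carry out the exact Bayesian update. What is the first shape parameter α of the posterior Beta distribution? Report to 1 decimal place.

18.5

The Beta prior is conjugate to a Binomial/Bernoulli likelihood; the update adds successes to α and failures to β.
Posterior: Beta(α+k, β+n−k) = Beta(11.5+7, 10.3+12) = Beta(18.5, 22.3).
Posterior α = 18.5.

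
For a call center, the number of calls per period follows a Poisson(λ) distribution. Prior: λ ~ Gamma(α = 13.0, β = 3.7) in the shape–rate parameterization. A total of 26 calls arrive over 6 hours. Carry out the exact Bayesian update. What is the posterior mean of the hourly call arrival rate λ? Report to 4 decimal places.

With a Gamma(shape α, rate β) prior, the Poisson likelihood is conjugate: the posterior is Gamma(α + ΣXᵢ, β + n).
Posterior: Gamma(α+S, β+n) = Gamma(13.0+26, 3.7+6) = Gamma(39.0, 9.7).
Posterior mean = α/β = 39.0/9.7 = 4.0206.

4.0206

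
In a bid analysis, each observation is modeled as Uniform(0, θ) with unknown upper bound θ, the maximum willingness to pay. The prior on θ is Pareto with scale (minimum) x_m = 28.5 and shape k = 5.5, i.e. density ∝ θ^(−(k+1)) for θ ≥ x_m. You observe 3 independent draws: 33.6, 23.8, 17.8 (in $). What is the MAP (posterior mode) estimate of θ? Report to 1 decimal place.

A Pareto(scale x_m, shape k) prior on the upper bound θ of Uniform(0, θ) is conjugate: posterior is Pareto(max(x_m, max xᵢ), k + n).
Sample maximum = 33.6; prior scale x_m = 28.5 → posterior scale = max = 33.6.
Posterior shape = 5.5 + 3 = 8.5.
The Pareto density is decreasing on [x_m, ∞), so the mode is x_m = 33.6.

33.6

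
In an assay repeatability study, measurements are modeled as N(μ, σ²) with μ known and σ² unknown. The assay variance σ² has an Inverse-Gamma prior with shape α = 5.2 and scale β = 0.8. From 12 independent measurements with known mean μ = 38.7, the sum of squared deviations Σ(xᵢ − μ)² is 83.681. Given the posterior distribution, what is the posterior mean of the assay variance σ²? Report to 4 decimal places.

4.1804

With known mean μ and an Inverse-Gamma(α, β) prior on σ², the Normal likelihood is conjugate: posterior is Inv-Gamma(α + n/2, β + Σ(xᵢ−μ)²/2).
Posterior: Inv-Gamma(5.2 + 12/2, 0.8 + 83.681/2) = Inv-Gamma(11.20, 42.6405).
E[σ²|data] = β/(α−1) = 42.6405/10.20 = 4.1804.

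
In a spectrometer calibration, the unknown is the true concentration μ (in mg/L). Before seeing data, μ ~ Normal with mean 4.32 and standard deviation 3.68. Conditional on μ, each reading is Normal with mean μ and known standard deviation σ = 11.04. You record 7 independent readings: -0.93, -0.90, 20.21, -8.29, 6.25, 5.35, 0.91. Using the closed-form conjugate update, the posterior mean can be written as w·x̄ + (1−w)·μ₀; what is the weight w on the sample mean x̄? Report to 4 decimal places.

For Normal data with known variance σ², a Normal(μ₀, σ₀²) prior on μ is conjugate. Posterior precision = 1/σ₀² + n/σ²; posterior mean is the precision-weighted average of μ₀ and x̄.
σ₀² = 3.68² = 13.5424, σ² = 11.04² = 121.8816. Prior precision 1/σ₀² = 1/13.5424; data precision n/σ² = 7/121.8816.
w = (n/σ²)/(1/σ₀² + n/σ²) = n·σ₀²/(σ² + n·σ₀²) = 7·13.5424/(121.8816 + 7·13.5424) = 94.7968/216.6784 = 0.4375.

0.4375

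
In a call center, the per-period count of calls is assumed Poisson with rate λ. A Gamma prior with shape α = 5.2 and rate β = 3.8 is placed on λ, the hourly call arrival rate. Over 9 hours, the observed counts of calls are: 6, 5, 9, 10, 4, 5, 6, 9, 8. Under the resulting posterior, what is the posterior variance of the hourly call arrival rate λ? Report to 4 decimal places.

With a Gamma(shape α, rate β) prior, the Poisson likelihood is conjugate: the posterior is Gamma(α + ΣXᵢ, β + n).
Sum of counts S = 62 over n = 9 hours.
Posterior: Gamma(α+S, β+n) = Gamma(5.2+62, 3.8+9) = Gamma(67.2, 12.8).
Var = α/β² = 67.2/12.8² = 0.4102.

0.4102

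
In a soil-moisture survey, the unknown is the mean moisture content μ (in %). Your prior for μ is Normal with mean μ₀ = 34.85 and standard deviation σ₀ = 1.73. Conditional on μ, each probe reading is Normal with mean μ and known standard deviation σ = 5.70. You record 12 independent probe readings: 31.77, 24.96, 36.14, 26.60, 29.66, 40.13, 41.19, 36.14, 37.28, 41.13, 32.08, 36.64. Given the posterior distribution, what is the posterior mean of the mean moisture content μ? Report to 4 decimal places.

34.6540

For Normal data with known variance σ², a Normal(μ₀, σ₀²) prior on μ is conjugate. Posterior precision = 1/σ₀² + n/σ²; posterior mean is the precision-weighted average of μ₀ and x̄.
Σxᵢ = 31.77 + 24.96 + 36.14 + 26.60 + 29.66 + 40.13 + 41.19 + 36.14 + 37.28 + 41.13 + 32.08 + 36.64 = 413.72, so n·x̄ = 413.72.
σ₀² = 1.73² = 2.9929, σ² = 5.70² = 32.49; σ² + n·σ₀² = 32.49 + 12·2.9929 = 68.4048.
Posterior mean = (μ₀/σ₀² + n·x̄/σ²)/(1/σ₀² + n/σ²) = (σ²·μ₀ + σ₀²·n·x̄)/(σ² + n·σ₀²) = (32.49·34.85 + 2.9929·413.72)/68.4048 = 2370.499088/68.4048 = 34.6540.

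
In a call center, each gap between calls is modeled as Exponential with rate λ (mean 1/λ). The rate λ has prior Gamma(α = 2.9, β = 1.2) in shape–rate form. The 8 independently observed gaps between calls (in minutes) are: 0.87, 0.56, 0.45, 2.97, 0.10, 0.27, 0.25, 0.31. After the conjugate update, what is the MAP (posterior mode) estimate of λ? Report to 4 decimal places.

With a Gamma(shape α, rate β) prior on the exponential rate λ, the posterior after n observations with total T = Σxᵢ is Gamma(α+n, β+T).
Sum of observations T = 5.78 minutes; n = 8.
Posterior: Gamma(2.9+8, 1.2+5.78) = Gamma(10.9, 6.98).
Mode = (α−1)/β = 1.4183.

1.4183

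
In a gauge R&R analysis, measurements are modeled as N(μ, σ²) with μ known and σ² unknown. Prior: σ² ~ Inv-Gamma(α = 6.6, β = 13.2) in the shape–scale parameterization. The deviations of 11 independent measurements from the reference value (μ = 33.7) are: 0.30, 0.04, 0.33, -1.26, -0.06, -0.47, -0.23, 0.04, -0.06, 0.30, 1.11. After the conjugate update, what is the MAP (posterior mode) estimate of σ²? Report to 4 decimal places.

With known mean μ and an Inverse-Gamma(α, β) prior on σ², the Normal likelihood is conjugate: posterior is Inv-Gamma(α + n/2, β + Σ(xᵢ−μ)²/2).
Σ(xᵢ−μ)² = (0.30)² + (0.04)² + (0.33)² + (-1.26)² + (-0.06)² + (-0.47)² + (-0.23)² + (0.04)² + (-0.06)² + (0.30)² + (1.11)² = 3.3928.
Posterior: Inv-Gamma(6.6 + 11/2, 13.2 + 3.3928/2) = Inv-Gamma(12.10, 14.89640).
Mode = β/(α+1) = 14.89640/13.10 = 1.1371.

1.1371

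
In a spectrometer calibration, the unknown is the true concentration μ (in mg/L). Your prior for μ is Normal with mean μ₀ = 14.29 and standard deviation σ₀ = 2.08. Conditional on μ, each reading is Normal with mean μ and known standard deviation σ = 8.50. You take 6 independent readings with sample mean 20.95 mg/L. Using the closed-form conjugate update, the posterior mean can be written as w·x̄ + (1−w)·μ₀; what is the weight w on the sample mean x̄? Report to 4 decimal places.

0.2643

For Normal data with known variance σ², a Normal(μ₀, σ₀²) prior on μ is conjugate. Posterior precision = 1/σ₀² + n/σ²; posterior mean is the precision-weighted average of μ₀ and x̄.
σ₀² = 2.08² = 4.3264, σ² = 8.50² = 72.25. Prior precision 1/σ₀² = 1/4.3264; data precision n/σ² = 6/72.25.
w = (n/σ²)/(1/σ₀² + n/σ²) = n·σ₀²/(σ² + n·σ₀²) = 6·4.3264/(72.25 + 6·4.3264) = 25.9584/98.2084 = 0.2643.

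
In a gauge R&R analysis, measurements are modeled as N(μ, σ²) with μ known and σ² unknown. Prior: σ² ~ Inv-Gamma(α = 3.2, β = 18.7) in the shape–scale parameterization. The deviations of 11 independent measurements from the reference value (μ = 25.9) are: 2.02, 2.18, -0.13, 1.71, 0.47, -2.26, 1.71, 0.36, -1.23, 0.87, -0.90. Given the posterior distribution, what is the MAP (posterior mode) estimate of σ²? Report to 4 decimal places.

3.1256

With known mean μ and an Inverse-Gamma(α, β) prior on σ², the Normal likelihood is conjugate: posterior is Inv-Gamma(α + n/2, β + Σ(xᵢ−μ)²/2).
Σ(xᵢ−μ)² = (2.02)² + (2.18)² + (-0.13)² + (1.71)² + (0.47)² + (-2.26)² + (1.71)² + (0.36)² + (-1.23)² + (0.87)² + (-0.90)² = 23.2358.
Posterior: Inv-Gamma(3.2 + 11/2, 18.7 + 23.2358/2) = Inv-Gamma(8.70, 30.31790).
Mode = β/(α+1) = 30.31790/9.70 = 3.1256.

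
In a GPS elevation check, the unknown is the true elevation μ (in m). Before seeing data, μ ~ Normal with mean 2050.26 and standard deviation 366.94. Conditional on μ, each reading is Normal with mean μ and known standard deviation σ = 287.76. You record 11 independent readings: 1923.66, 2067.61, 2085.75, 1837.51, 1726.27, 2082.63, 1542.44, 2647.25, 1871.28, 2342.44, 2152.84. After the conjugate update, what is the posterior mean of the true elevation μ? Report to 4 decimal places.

For Normal data with known variance σ², a Normal(μ₀, σ₀²) prior on μ is conjugate. Posterior precision = 1/σ₀² + n/σ²; posterior mean is the precision-weighted average of μ₀ and x̄.
Σxᵢ = 1923.66 + 2067.61 + 2085.75 + 1837.51 + 1726.27 + 2082.63 + 1542.44 + 2647.25 + 1871.28 + 2342.44 + 2152.84 = 22279.68, so n·x̄ = 22279.68.
σ₀² = 366.94² = 134644.9636, σ² = 287.76² = 82805.8176; σ² + n·σ₀² = 82805.8176 + 11·134644.9636 = 1563900.4172.
Posterior mean = (μ₀/σ₀² + n·x̄/σ²)/(1/σ₀² + n/σ²) = (σ²·μ₀ + σ₀²·n·x̄)/(σ² + n·σ₀²) = (82805.8176·2050.26 + 134644.9636·22279.68)/1563900.4172 = 3169620158.212224/1563900.4172 = 2026.7404.

2026.7404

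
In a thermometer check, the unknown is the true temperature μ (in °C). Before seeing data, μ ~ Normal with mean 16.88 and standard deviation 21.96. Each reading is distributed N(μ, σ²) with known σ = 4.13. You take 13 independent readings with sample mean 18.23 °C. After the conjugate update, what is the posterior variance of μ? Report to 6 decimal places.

1.308509

For Normal data with known variance σ², a Normal(μ₀, σ₀²) prior on μ is conjugate. Posterior precision = 1/σ₀² + n/σ²; posterior mean is the precision-weighted average of μ₀ and x̄.
σ₀² = 21.96² = 482.2416, σ² = 4.13² = 17.0569; σ² + n·σ₀² = 17.0569 + 13·482.2416 = 6286.1977.
Posterior precision = 1/σ₀² + n/σ² = 1/482.2416 + 13/17.0569 = (σ² + n·σ₀²)/(σ₀²σ²) = 6286.1977/(482.2416·17.0569); posterior variance σₙ² = σ₀²σ²/(σ² + n·σ₀²) = 482.2416·17.0569/6286.1977 = 1.308509.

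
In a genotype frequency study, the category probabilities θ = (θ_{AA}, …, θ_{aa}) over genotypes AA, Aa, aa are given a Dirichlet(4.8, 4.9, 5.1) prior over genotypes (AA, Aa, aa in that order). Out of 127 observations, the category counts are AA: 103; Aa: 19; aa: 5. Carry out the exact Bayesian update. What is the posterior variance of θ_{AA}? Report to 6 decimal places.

The Dirichlet prior is conjugate to the Multinomial likelihood: each posterior αⱼ = prior αⱼ + observed count nⱼ.
Posterior concentration: (107.8, 23.9, 10.1), total = 141.8.
Var[θ_j] = α_j(Σα−α_j)/((Σα)²(Σα+1)) = 107.8·34.0/(141.8²·142.8) = 0.001276.

0.001276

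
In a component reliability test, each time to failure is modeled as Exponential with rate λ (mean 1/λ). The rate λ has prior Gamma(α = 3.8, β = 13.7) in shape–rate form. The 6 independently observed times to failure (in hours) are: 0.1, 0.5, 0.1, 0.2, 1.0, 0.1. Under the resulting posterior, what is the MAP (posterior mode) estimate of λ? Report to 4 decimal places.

With a Gamma(shape α, rate β) prior on the exponential rate λ, the posterior after n observations with total T = Σxᵢ is Gamma(α+n, β+T).
Sum of observations T = 2.0 hours; n = 6.
Posterior: Gamma(3.8+6, 13.7+2.0) = Gamma(9.8, 15.7).
Mode = (α−1)/β = 0.5605.

0.5605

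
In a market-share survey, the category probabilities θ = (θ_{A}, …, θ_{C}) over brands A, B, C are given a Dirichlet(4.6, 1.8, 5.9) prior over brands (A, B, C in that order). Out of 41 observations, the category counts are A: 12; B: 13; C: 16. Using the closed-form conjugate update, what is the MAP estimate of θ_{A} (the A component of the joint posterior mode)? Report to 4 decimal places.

The Dirichlet prior is conjugate to the Multinomial likelihood: each posterior αⱼ = prior αⱼ + observed count nⱼ.
Posterior concentration: (16.6, 14.8, 21.9), total = 53.3.
Joint mode component: (α_{A}−1)/(Σα−K) = 15.6/50.3 = 0.3101.

0.3101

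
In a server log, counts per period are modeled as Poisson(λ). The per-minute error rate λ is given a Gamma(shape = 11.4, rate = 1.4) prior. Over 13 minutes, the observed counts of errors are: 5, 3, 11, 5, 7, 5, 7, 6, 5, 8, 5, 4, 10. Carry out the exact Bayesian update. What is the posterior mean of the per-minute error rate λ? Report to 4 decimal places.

6.4167

With a Gamma(shape α, rate β) prior, the Poisson likelihood is conjugate: the posterior is Gamma(α + ΣXᵢ, β + n).
Sum of counts S = 81 over n = 13 minutes.
Posterior: Gamma(α+S, β+n) = Gamma(11.4+81, 1.4+13) = Gamma(92.4, 14.4).
Posterior mean = α/β = 92.4/14.4 = 6.4167.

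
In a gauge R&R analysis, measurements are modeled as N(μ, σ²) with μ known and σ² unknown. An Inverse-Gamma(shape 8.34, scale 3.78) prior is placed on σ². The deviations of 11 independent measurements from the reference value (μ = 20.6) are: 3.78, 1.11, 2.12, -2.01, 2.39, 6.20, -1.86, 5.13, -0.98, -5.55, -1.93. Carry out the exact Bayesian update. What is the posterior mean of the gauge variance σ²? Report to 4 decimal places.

With known mean μ and an Inverse-Gamma(α, β) prior on σ², the Normal likelihood is conjugate: posterior is Inv-Gamma(α + n/2, β + Σ(xᵢ−μ)²/2).
Σ(xᵢ−μ)² = (3.78)² + (1.11)² + (2.12)² + (-2.01)² + (2.39)² + (6.20)² + (-1.86)² + (5.13)² + (-0.98)² + (-5.55)² + (-1.93)² = 133.4714.
Posterior: Inv-Gamma(8.34 + 11/2, 3.78 + 133.4714/2) = Inv-Gamma(13.84, 70.51570).
E[σ²|data] = β/(α−1) = 70.51570/12.84 = 5.4919.

5.4919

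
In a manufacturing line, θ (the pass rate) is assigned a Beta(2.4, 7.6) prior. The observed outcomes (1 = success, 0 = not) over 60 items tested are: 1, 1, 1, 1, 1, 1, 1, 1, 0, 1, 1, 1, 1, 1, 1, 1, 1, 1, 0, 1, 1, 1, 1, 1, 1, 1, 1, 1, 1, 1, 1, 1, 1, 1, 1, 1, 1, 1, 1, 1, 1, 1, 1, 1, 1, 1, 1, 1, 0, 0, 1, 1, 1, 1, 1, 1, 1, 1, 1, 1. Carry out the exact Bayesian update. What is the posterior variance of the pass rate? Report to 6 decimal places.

The Beta prior is conjugate to a Binomial/Bernoulli likelihood; the update adds successes to α and failures to β.
Posterior: Beta(α+k, β+n−k) = Beta(2.4+56, 7.6+4) = Beta(58.4, 11.6).
Var = αβ/((α+β)²(α+β+1)) = 58.4·11.6/(70.0²·71.0) = 0.001947.

0.001947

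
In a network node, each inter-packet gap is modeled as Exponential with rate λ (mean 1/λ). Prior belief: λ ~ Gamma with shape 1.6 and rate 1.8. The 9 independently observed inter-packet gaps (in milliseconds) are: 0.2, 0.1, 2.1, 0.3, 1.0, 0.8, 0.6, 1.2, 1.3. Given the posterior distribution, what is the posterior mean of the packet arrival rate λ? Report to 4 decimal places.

1.1277

With a Gamma(shape α, rate β) prior on the exponential rate λ, the posterior after n observations with total T = Σxᵢ is Gamma(α+n, β+T).
Sum of observations T = 7.6 milliseconds; n = 9.
Posterior: Gamma(1.6+9, 1.8+7.6) = Gamma(10.6, 9.4).
Posterior mean of λ = α/β = 10.6/9.4 = 1.1277.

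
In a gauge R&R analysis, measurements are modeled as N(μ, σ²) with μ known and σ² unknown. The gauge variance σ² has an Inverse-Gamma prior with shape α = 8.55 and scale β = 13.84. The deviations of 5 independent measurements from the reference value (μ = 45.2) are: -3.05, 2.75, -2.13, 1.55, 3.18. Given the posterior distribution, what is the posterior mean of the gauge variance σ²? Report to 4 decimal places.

With known mean μ and an Inverse-Gamma(α, β) prior on σ², the Normal likelihood is conjugate: posterior is Inv-Gamma(α + n/2, β + Σ(xᵢ−μ)²/2).
Σ(xᵢ−μ)² = (-3.05)² + (2.75)² + (-2.13)² + (1.55)² + (3.18)² = 33.9168.
Posterior: Inv-Gamma(8.55 + 5/2, 13.84 + 33.9168/2) = Inv-Gamma(11.05, 30.79840).
E[σ²|data] = β/(α−1) = 30.79840/10.05 = 3.0645.

3.0645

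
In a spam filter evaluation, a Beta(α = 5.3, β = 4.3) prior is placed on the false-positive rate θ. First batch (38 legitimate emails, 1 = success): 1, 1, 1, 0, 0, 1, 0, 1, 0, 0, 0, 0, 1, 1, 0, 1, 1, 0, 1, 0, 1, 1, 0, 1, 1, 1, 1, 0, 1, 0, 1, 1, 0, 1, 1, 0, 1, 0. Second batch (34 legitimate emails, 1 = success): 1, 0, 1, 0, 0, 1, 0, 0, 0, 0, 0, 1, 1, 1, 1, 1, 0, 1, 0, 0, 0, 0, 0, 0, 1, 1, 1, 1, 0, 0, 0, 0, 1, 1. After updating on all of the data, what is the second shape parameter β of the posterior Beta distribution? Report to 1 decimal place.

The Beta prior is conjugate to a Binomial/Bernoulli likelihood; the update adds successes to α and failures to β.
After batch 1: Beta(5.3+22, 4.3+16) = Beta(27.3, 20.3).
After batch 2: Beta(27.3+15, 20.3+19) = Beta(42.3, 39.3).
Posterior β = 39.3.

39.3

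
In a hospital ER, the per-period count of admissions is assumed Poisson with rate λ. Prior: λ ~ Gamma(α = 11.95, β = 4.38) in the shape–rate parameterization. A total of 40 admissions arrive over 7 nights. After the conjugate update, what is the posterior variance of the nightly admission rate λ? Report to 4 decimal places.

0.4011

With a Gamma(shape α, rate β) prior, the Poisson likelihood is conjugate: the posterior is Gamma(α + ΣXᵢ, β + n).
Posterior: Gamma(α+S, β+n) = Gamma(11.95+40, 4.38+7) = Gamma(51.95, 11.38).
Var = α/β² = 51.95/11.38² = 0.4011.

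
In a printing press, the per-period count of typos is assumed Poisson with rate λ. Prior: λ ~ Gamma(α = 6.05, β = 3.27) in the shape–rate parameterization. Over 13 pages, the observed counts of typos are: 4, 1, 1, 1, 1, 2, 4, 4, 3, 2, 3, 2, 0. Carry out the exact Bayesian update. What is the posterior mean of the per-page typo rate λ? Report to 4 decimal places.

With a Gamma(shape α, rate β) prior, the Poisson likelihood is conjugate: the posterior is Gamma(α + ΣXᵢ, β + n).
Sum of counts S = 28 over n = 13 pages.
Posterior: Gamma(α+S, β+n) = Gamma(6.05+28, 3.27+13) = Gamma(34.05, 16.27).
Posterior mean = α/β = 34.05/16.27 = 2.0928.

2.0928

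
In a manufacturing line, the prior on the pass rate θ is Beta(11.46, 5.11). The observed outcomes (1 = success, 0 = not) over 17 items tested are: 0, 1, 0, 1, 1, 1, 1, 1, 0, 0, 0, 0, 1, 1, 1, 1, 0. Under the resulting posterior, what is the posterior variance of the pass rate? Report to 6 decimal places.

The Beta prior is conjugate to a Binomial/Bernoulli likelihood; the update adds successes to α and failures to β.
Posterior: Beta(α+k, β+n−k) = Beta(11.46+10, 5.11+7) = Beta(21.46, 12.11).
Var = αβ/((α+β)²(α+β+1)) = 21.46·12.11/(33.57²·34.57) = 0.006671.

0.006671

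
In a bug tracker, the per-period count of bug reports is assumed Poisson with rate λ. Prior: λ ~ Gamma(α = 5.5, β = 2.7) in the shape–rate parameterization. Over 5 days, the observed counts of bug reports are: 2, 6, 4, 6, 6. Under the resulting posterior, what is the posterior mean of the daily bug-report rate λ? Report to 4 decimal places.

With a Gamma(shape α, rate β) prior, the Poisson likelihood is conjugate: the posterior is Gamma(α + ΣXᵢ, β + n).
Sum of counts S = 24 over n = 5 days.
Posterior: Gamma(α+S, β+n) = Gamma(5.5+24, 2.7+5) = Gamma(29.5, 7.7).
Posterior mean = α/β = 29.5/7.7 = 3.8312.

3.8312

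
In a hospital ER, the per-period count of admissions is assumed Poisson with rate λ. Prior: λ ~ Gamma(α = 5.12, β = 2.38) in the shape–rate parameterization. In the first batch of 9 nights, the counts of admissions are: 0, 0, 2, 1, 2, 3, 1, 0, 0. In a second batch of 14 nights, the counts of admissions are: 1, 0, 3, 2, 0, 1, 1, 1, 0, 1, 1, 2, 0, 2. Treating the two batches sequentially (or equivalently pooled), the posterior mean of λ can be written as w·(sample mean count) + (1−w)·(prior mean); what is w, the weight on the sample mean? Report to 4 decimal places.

0.9062

With a Gamma(shape α, rate β) prior, the Poisson likelihood is conjugate: the posterior is Gamma(α + ΣXᵢ, β + n).
Total number of nights: n = 9 + 14 = 23.
Posterior mean = (α₀+S)/(β₀+n) = [n/(β₀+n)]·(S/n) + [β₀/(β₀+n)]·(α₀/β₀), so only n and β₀ enter the weight.
Weight on data w = n/(β₀+n) = 23/(2.38+23) = 23/25.38 = 0.9062.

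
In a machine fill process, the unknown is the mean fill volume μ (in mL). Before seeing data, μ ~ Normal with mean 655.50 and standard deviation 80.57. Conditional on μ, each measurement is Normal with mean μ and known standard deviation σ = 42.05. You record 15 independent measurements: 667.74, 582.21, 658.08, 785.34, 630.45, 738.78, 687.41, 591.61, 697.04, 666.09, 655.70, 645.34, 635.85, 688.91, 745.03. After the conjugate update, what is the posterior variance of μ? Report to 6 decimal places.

115.777748

For Normal data with known variance σ², a Normal(μ₀, σ₀²) prior on μ is conjugate. Posterior precision = 1/σ₀² + n/σ²; posterior mean is the precision-weighted average of μ₀ and x̄.
σ₀² = 80.57² = 6491.5249, σ² = 42.05² = 1768.2025; σ² + n·σ₀² = 1768.2025 + 15·6491.5249 = 99141.076.
Posterior precision = 1/σ₀² + n/σ² = 1/6491.5249 + 15/1768.2025 = (σ² + n·σ₀²)/(σ₀²σ²) = 99141.076/(6491.5249·1768.2025); posterior variance σₙ² = σ₀²σ²/(σ² + n·σ₀²) = 6491.5249·1768.2025/99141.076 = 115.777748.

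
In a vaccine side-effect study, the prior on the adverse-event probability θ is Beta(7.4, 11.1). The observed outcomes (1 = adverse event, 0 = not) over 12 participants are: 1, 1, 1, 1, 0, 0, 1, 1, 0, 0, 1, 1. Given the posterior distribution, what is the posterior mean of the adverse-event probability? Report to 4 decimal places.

0.5049

The Beta prior is conjugate to a Binomial/Bernoulli likelihood; the update adds successes to α and failures to β.
Posterior: Beta(α+k, β+n−k) = Beta(7.4+8, 11.1+4) = Beta(15.4, 15.1).
Posterior mean = α/(α+β) = 15.4/30.5 = 0.5049.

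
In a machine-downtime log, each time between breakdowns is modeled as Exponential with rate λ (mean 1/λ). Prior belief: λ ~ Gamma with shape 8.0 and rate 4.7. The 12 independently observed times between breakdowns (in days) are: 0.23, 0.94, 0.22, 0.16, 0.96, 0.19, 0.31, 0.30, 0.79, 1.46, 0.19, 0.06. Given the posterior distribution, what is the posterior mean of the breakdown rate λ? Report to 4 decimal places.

With a Gamma(shape α, rate β) prior on the exponential rate λ, the posterior after n observations with total T = Σxᵢ is Gamma(α+n, β+T).
Sum of observations T = 5.81 days; n = 12.
Posterior: Gamma(8.0+12, 4.7+5.81) = Gamma(20.0, 10.51).
Posterior mean of λ = α/β = 20.0/10.51 = 1.9029.

1.9029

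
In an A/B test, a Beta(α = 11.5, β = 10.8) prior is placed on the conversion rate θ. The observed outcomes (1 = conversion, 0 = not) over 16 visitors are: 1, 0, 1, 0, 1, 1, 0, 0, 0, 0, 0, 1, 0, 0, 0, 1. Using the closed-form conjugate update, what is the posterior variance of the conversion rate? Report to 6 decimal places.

The Beta prior is conjugate to a Binomial/Bernoulli likelihood; the update adds successes to α and failures to β.
Posterior: Beta(α+k, β+n−k) = Beta(11.5+6, 10.8+10) = Beta(17.5, 20.8).
Var = αβ/((α+β)²(α+β+1)) = 17.5·20.8/(38.3²·39.3) = 0.006314.

0.006314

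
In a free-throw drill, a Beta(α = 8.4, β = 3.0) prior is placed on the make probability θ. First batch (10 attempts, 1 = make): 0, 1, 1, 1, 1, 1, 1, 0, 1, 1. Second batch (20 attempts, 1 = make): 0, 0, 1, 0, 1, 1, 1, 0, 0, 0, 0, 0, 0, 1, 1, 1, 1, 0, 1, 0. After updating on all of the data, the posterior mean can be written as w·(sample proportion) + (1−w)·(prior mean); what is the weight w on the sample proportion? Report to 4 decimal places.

The Beta prior is conjugate to a Binomial/Bernoulli likelihood; the update adds successes to α and failures to β.
Total number of attempts: n = 10 + 20 = 30.
Posterior mean = (α₀+k)/(α₀+β₀+n) = [n/(α₀+β₀+n)]·(k/n) + [(α₀+β₀)/(α₀+β₀+n)]·α₀/(α₀+β₀), so only n and the prior enter the weight.
The weight on the data is w = n/(α₀+β₀+n) = 30/(8.4+3.0+30) = 30/41.4 = 0.7246.

0.7246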